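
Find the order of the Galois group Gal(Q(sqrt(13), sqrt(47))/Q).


The 2 square roots of distinct primes are multiplicatively independent over Q,
so [K:Q] = 2^2 and Gal(K/Q) is isomorphic to (Z/2Z)^2.
|Gal| = 2^2 = 4

4


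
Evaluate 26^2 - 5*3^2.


x^2 - d*y^2
= 26^2 - 5*3^2
= 676 - 45
= 631

631


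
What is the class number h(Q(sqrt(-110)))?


K = Q(sqrt(-110)). d mod 4 = 2, so D = disc(K) = 4d = -440
h(K) equals the number of primitive reduced positive-definite forms (a, b, c) = a*x^2 + b*x*y + c*y^2 with b^2 - 4ac = D,
where reduced means |b| <= a <= c, with b >= 0 whenever |b| = a or a = c, and primitive means gcd(a, b, c) = 1.
Reduced forces 3a^2 <= |D| = 440, so 1 <= a <= 12; b must have the parity of D, and c = (b^2 - D)/(4a) must be an integer >= a.
Enumerate a = 1..12, b in [-a, a]:
  a=1: (1, 0, 110)  [1]
  a=2: (2, 0, 55)  [1]
  a=3: (3, -2, 37), (3, 2, 37)  [2]
  a=4: none
  a=5: (5, 0, 22)  [1]
  a=6: (6, -4, 19), (6, 4, 19)  [2]
  a=7: (7, -6, 17), (7, 6, 17)  [2]
  a=8: none
  a=9: (9, -8, 14), (9, 8, 14)  [2]
  a=10: (10, 0, 11)  [1]
  a=11..12: none
Total reduced forms: 1 + 1 + 2 + 1 + 2 + 2 + 2 + 1 = 12
h = 12

12


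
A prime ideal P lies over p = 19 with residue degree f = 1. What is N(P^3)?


N(P^a) = p^(a*f)
= 19^(3*1)
= 19^3
= 6859

6859


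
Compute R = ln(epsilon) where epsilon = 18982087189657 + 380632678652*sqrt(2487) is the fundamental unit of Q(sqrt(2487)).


epsilon = 18982087189657 + 380632678652*sqrt(2487)
= 3.7964e+13
R = ln(3.7964e+13)
= 31.2677

31.2677


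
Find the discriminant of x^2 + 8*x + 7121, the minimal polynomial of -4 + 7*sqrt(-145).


The element -4 + 7*sqrt(-145) has minimal polynomial:
x^2 + 8*x + 7121
Discriminant = (8)^2 - 4*(7121)
= 64 - 28484
= -28420

-28420


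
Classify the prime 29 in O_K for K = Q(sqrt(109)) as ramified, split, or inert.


K = Q(sqrt(109)). Since d mod 4 = 1, disc(K) = 109.
Check p | disc: 109 mod 29 = 22.
p does not divide disc. Compute Legendre symbol (d/p):
22^((29-1)/2) mod 29 = 1
(d/p) = 1, so p splits: (p) = P*P' with e=1, f=1, g=2.
Therefore p is split.

split


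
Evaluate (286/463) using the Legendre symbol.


p = 463 is prime, so compute (286/463) with the reciprocity algorithm (Jacobi-symbol steps: pull out 2s via (2/n), flip via reciprocity, reduce):
  pull out 2: (2/463) = +1  (since 463 mod 8 = 7)
  reciprocity: (143/463) -> -(463/143)
  reduce: (34/143)
  pull out 2: (2/143) = +1  (since 143 mod 8 = 7)
  reciprocity: (17/143) -> +(143/17)
  reduce: (7/17)
  reciprocity: (7/17) -> +(17/7)
  reduce: (3/7)
  reciprocity: (3/7) -> -(7/3)
  reduce: (1/3)
  (1/3) = 1
Product of signs = 1
(286/463) = 1

1


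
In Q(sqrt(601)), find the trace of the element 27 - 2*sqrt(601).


Tr(a + b*sqrt(d)) = (a + b*sqrt(d)) + (a - b*sqrt(d)) = 2a
= 2 * (27)
= 54

54


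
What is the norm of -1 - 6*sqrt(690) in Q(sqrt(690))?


N(a + b*sqrt(d)) = a^2 - d*b^2
= (-1)^2 - (690)*(-6)^2
= 1 - 24840
= -24839

-24839


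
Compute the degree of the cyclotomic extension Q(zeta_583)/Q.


The degree equals Euler's totient phi(583).
583 = 11 * 53
phi(583) = 520

520


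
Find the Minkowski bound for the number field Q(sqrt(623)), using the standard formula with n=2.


d = 623, d mod 4 = 3, so disc(K) = 4d = 2492; |disc(K)| = 2492
Real quadratic field, so n = 2, s = r2 = 0, r1 = 2
M = (n!/n^n) * (4/pi)^s * sqrt(|disc(K)|) = (2!/2^2) * (4/pi)^0 * sqrt(2492)
= 0.5 * 1.000000 * 49.919936
= 24.9600

24.9600


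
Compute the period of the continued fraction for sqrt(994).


Run the CF algorithm for sqrt(994).
a_0 = floor(sqrt(994)) = 31; set m_0=0, q_0=1.
Recurrence: m' = q*a - m,  q' = (d - m'^2)/q,  a' = floor((a_0 + m')/q').
  step 1: m=31, q=33, a=1
  step 2: m=2, q=30, a=1
  step 3: m=28, q=7, a=8
  step 4: m=28, q=30, a=1
  step 5: m=2, q=33, a=1
  step 6: m=31, q=1, a=62
a_6 = 2*a_0 = 62, so the period closes here.
sqrt(994) = [31; 1, 1, 8, 1, 1, 62]
Period length = 6

6


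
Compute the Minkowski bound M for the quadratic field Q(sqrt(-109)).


d = -109, d mod 4 = 3, so disc(K) = 4d = -436; |disc(K)| = 436
Imaginary quadratic field, so n = 2, s = r2 = 1, r1 = 0
M = (n!/n^n) * (4/pi)^s * sqrt(|disc(K)|) = (2!/2^2) * (4/pi)^1 * sqrt(436)
= 0.5 * 1.273240 * 20.880613
= 13.2930

13.2930


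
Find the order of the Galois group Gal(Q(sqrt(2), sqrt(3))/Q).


The 2 square roots of distinct primes are multiplicatively independent over Q,
so [K:Q] = 2^2 and Gal(K/Q) is isomorphic to (Z/2Z)^2.
|Gal| = 2^2 = 4

4


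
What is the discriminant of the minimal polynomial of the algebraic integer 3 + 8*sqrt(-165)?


The element 3 + 8*sqrt(-165) has minimal polynomial:
x^2 - 6*x + 10569
Discriminant = (-6)^2 - 4*(10569)
= 36 - 42276
= -42240

-42240


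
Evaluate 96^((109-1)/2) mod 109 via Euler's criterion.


p = 109 is prime and the exponent is (p-1)/2 = 54, so by Euler's criterion 96^54 = (96/109) = +1 or -1 mod 109.
Compute by square-and-multiply:
  54 = 32 + 16 + 4 + 2 (binary 110110)
  Repeated squaring mod 109: 96^1 = 96, 96^2 = 60, 96^4 = 3, 96^8 = 9, 96^16 = 81, 96^32 = 21
  96^54 = 96^32 * 96^16 * 96^4 * 96^2 = 21 * 81 * 3 * 60 mod 109
    21 * 81 = 1701 = 66 mod 109
    66 * 3 = 198 = 89 mod 109
    89 * 60 = 5340 = 108 mod 109
  96^54 = 108 mod 109
Result 108 = p - 1 = -1 mod 109: 96 is a quadratic non-residue mod 109. As a residue in [0, p-1] the value is 108.
96^54 mod 109 = 108

108


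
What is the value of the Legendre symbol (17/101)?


p = 101 is prime, so compute (17/101) with the reciprocity algorithm (Jacobi-symbol steps: pull out 2s via (2/n), flip via reciprocity, reduce):
  reciprocity: (17/101) -> +(101/17)
  reduce: (16/17)
  pull out 2: (2/17) = +1  (since 17 mod 8 = 1)
  pull out 2: (2/17) = +1  (since 17 mod 8 = 1)
  pull out 2: (2/17) = +1  (since 17 mod 8 = 1)
  pull out 2: (2/17) = +1  (since 17 mod 8 = 1)
  (1/17) = 1
Product of signs = 1
(17/101) = 1

1


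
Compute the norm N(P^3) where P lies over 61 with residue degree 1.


N(P^a) = p^(a*f)
= 61^(3*1)
= 61^3
= 226981

226981


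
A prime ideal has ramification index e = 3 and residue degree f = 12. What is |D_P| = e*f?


|D_P| = e * f
= 3 * 12
= 36

36


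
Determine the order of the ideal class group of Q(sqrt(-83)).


K = Q(sqrt(-83)). d mod 4 = 1, so D = disc(K) = d = -83
h(K) equals the number of primitive reduced positive-definite forms (a, b, c) = a*x^2 + b*x*y + c*y^2 with b^2 - 4ac = D,
where reduced means |b| <= a <= c, with b >= 0 whenever |b| = a or a = c, and primitive means gcd(a, b, c) = 1.
Reduced forces 3a^2 <= |D| = 83, so 1 <= a <= 5; b must have the parity of D, and c = (b^2 - D)/(4a) must be an integer >= a.
Enumerate a = 1..5, b in [-a, a]:
  a=1: (1, 1, 21)  [1]
  a=2: none
  a=3: (3, -1, 7), (3, 1, 7)  [2]
  a=4..5: none
Total reduced forms: 1 + 2 = 3
h = 3

3


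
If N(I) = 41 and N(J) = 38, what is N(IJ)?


N(IJ) = N(I) * N(J)
= 41 * 38
= 1558

1558


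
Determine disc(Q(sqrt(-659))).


For K = Q(sqrt(d)) with d squarefree: disc(K) = d if d = 1 mod 4, and disc(K) = 4d if d = 2 or 3 mod 4.
Here d = -659, and d mod 4 = 1.
d = 1 mod 4 (O_K = Z[(1+sqrt(d))/2]), so disc(K) = d = -659

-659


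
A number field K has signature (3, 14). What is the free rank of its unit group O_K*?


By Dirichlet's unit theorem:
rank = r1 + r2 - 1
= 3 + 14 - 1
= 16

16


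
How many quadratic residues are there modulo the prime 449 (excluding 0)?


For prime p, the number of non-zero quadratic residues is (p-1)/2.
= (449-1)/2
= 224

224


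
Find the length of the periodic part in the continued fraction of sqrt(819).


Run the CF algorithm for sqrt(819).
a_0 = floor(sqrt(819)) = 28; set m_0=0, q_0=1.
Recurrence: m' = q*a - m,  q' = (d - m'^2)/q,  a' = floor((a_0 + m')/q').
  step 1: m=28, q=35, a=1
  step 2: m=7, q=22, a=1
  step 3: m=15, q=27, a=1
  step 4: m=12, q=25, a=1
  step 5: m=13, q=26, a=1
  step 6: m=13, q=25, a=1
  step 7: m=12, q=27, a=1
  step 8: m=15, q=22, a=1
  step 9: m=7, q=35, a=1
  step 10: m=28, q=1, a=56
a_10 = 2*a_0 = 56, so the period closes here.
sqrt(819) = [28; 1, 1, 1, 1, 1, 1, 1, 1, 1, 56]
Period length = 10

10


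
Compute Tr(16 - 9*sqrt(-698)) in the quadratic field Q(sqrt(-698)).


Tr(a + b*sqrt(d)) = (a + b*sqrt(d)) + (a - b*sqrt(d)) = 2a
= 2 * (16)
= 32

32


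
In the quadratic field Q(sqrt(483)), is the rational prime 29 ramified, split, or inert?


K = Q(sqrt(483)). Since d mod 4 = 3, disc(K) = 1932.
Check p | disc: 1932 mod 29 = 18.
p does not divide disc. Compute Legendre symbol (d/p):
19^((29-1)/2) mod 29 = -1
(d/p) = -1, so p is inert: (p) stays prime with e=1, f=2, g=1.
Therefore p is inert.

inert


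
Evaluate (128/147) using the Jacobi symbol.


Compute (128/147) via quadratic reciprocity:
  pull out 2: (2/147) = -1  (since 147 mod 8 = 3)
  pull out 2: (2/147) = -1  (since 147 mod 8 = 3)
  pull out 2: (2/147) = -1  (since 147 mod 8 = 3)
  pull out 2: (2/147) = -1  (since 147 mod 8 = 3)
  pull out 2: (2/147) = -1  (since 147 mod 8 = 3)
  pull out 2: (2/147) = -1  (since 147 mod 8 = 3)
  pull out 2: (2/147) = -1  (since 147 mod 8 = 3)
  (1/147) = 1
Product of signs = -1

-1


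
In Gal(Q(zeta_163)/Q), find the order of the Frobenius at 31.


The Frobenius at p in Gal(Q(zeta_n)/Q) = (Z/nZ)* is the class of p, so its order is ord_163(31), the smallest k >= 1 with 31^k = 1 mod 163.
n = 163 = 163, phi(163) = 162; the order divides phi(n).
Divisors of 162: 1, 2, 3, 6, 9, 18, 27, 54, 81, 162
Repeated squaring mod 163: 31^1 = 31, 31^2 = 146, 31^4 = 126, 31^8 = 65, 31^16 = 150, 31^32 = 6, 31^64 = 36, 31^128 = 155
Test divisors in increasing order:
  k=1: 31^1 = 31 mod 163
  k=2: 31^2 = 146 mod 163
  k=3: 31^3 = 146 * 31 = 125 mod 163
  k=6: 31^6 = 126 * 146 = 140 mod 163
  k=9: 31^9 = 65 * 31 = 59 mod 163
  k=18: 31^18 = 150 * 146 = 58 mod 163
  k=27: 31^27 = 150 * 65 * 146 * 31 = 162 mod 163
  k=54: 31^54 = 6 * 150 * 126 * 146 = 1 mod 163  <- first divisor giving 1
Order = 54

54


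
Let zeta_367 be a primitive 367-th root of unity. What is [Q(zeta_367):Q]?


The degree equals Euler's totient phi(367).
367 = 367
phi(367) = 366

366


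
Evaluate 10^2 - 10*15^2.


x^2 - d*y^2
= 10^2 - 10*15^2
= 100 - 2250
= -2150

-2150


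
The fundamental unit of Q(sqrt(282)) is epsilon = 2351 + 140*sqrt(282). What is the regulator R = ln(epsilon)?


epsilon = 2351 + 140*sqrt(282)
= 4701.9998
R = ln(4701.9998)
= 8.4557

8.4557


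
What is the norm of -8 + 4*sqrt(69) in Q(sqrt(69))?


N(a + b*sqrt(d)) = a^2 - d*b^2
= (-8)^2 - (69)*(4)^2
= 64 - 1104
= -1040

-1040


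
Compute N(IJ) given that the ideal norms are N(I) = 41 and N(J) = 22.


N(IJ) = N(I) * N(J)
= 41 * 22
= 902

902


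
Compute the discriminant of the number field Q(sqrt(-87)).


For K = Q(sqrt(d)) with d squarefree: disc(K) = d if d = 1 mod 4, and disc(K) = 4d if d = 2 or 3 mod 4.
Here d = -87, and d mod 4 = 1.
d = 1 mod 4 (O_K = Z[(1+sqrt(d))/2]), so disc(K) = d = -87

-87


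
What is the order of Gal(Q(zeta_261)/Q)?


|Gal(Q(zeta_261)/Q)| = phi(261)
= 168

168


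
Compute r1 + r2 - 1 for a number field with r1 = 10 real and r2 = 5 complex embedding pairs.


By Dirichlet's unit theorem:
rank = r1 + r2 - 1
= 10 + 5 - 1
= 14

14


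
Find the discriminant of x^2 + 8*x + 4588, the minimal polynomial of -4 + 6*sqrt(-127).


The element -4 + 6*sqrt(-127) has minimal polynomial:
x^2 + 8*x + 4588
Discriminant = (8)^2 - 4*(4588)
= 64 - 18352
= -18288

-18288


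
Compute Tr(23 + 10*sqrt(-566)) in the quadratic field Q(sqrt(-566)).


Tr(a + b*sqrt(d)) = (a + b*sqrt(d)) + (a - b*sqrt(d)) = 2a
= 2 * (23)
= 46

46


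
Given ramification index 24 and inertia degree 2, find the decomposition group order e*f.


|D_P| = e * f
= 24 * 2
= 48

48


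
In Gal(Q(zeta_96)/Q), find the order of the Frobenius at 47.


The Frobenius at p in Gal(Q(zeta_n)/Q) = (Z/nZ)* is the class of p, so its order is ord_96(47), the smallest k >= 1 with 47^k = 1 mod 96.
n = 96 = 2^5 * 3, phi(96) = 32; the order divides phi(n).
Divisors of 32: 1, 2, 4, 8, 16, 32
Repeated squaring mod 96: 47^1 = 47, 47^2 = 1, 47^4 = 1, 47^8 = 1, 47^16 = 1, 47^32 = 1
Test divisors in increasing order:
  k=1: 47^1 = 47 mod 96
  k=2: 47^2 = 1 mod 96  <- first divisor giving 1
Order = 2

2


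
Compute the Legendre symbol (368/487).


p = 487 is prime, so compute (368/487) with the reciprocity algorithm (Jacobi-symbol steps: pull out 2s via (2/n), flip via reciprocity, reduce):
  pull out 2: (2/487) = +1  (since 487 mod 8 = 7)
  pull out 2: (2/487) = +1  (since 487 mod 8 = 7)
  pull out 2: (2/487) = +1  (since 487 mod 8 = 7)
  pull out 2: (2/487) = +1  (since 487 mod 8 = 7)
  reciprocity: (23/487) -> -(487/23)
  reduce: (4/23)
  pull out 2: (2/23) = +1  (since 23 mod 8 = 7)
  pull out 2: (2/23) = +1  (since 23 mod 8 = 7)
  (1/23) = 1
Product of signs = -1
(368/487) = -1

-1


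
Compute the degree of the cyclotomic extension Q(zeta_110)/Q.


The degree equals Euler's totient phi(110).
110 = 2 * 5 * 11
phi(110) = 40

40


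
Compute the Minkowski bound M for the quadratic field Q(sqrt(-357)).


d = -357, d mod 4 = 3, so disc(K) = 4d = -1428; |disc(K)| = 1428
Imaginary quadratic field, so n = 2, s = r2 = 1, r1 = 0
M = (n!/n^n) * (4/pi)^s * sqrt(|disc(K)|) = (2!/2^2) * (4/pi)^1 * sqrt(1428)
= 0.5 * 1.273240 * 37.788887
= 24.0572

24.0572


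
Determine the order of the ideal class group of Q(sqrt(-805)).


K = Q(sqrt(-805)). d mod 4 = 3, so D = disc(K) = 4d = -3220
h(K) equals the number of primitive reduced positive-definite forms (a, b, c) = a*x^2 + b*x*y + c*y^2 with b^2 - 4ac = D,
where reduced means |b| <= a <= c, with b >= 0 whenever |b| = a or a = c, and primitive means gcd(a, b, c) = 1.
Reduced forces 3a^2 <= |D| = 3220, so 1 <= a <= 32; b must have the parity of D, and c = (b^2 - D)/(4a) must be an integer >= a.
Enumerate a = 1..32, b in [-a, a]:
  a=1: (1, 0, 805)  [1]
  a=2: (2, 2, 403)  [1]
  a=3..4: none
  a=5: (5, 0, 161)  [1]
  a=6: none
  a=7: (7, 0, 115)  [1]
  a=8..9: none
  a=10: (10, 10, 83)  [1]
  a=11: (11, -6, 74), (11, 6, 74)  [2]
  a=12: none
  a=13: (13, -2, 62), (13, 2, 62)  [2]
  a=14: (14, 14, 61)  [1]
  a=15..21: none
  a=22: (22, -6, 37), (22, 6, 37)  [2]
  a=23: (23, 0, 35)  [1]
  a=24..25: none
  a=26: (26, -2, 31), (26, 2, 31)  [2]
  a=27..28: none
  a=29: (29, 12, 29)  [1]
  a=30..32: none
Total reduced forms: 1 + 1 + 1 + 1 + 1 + 2 + 2 + 1 + 2 + 1 + 2 + 1 = 16
h = 16

16


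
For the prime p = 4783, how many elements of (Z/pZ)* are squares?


For prime p, the number of non-zero quadratic residues is (p-1)/2.
= (4783-1)/2
= 2391

2391


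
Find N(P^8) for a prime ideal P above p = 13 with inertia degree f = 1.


N(P^a) = p^(a*f)
= 13^(8*1)
= 13^8
= 815730721

815730721


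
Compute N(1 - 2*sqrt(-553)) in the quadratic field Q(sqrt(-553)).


N(a + b*sqrt(d)) = a^2 - d*b^2
= (1)^2 - (-553)*(-2)^2
= 1 + 2212
= 2213

2213


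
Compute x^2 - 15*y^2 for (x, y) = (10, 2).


x^2 - d*y^2
= 10^2 - 15*2^2
= 100 - 60
= 40

40


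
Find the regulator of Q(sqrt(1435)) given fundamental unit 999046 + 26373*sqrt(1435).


epsilon = 999046 + 26373*sqrt(1435)
= 1.9981e+06
R = ln(1.9981e+06)
= 14.5077

14.5077


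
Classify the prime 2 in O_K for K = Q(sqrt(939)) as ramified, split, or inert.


K = Q(sqrt(939)). Since d mod 4 = 3, disc(K) = 3756.
Check p | disc: 3756 mod 2 = 0.
p divides disc, so p ramifies: (p) = P^2 with e=2, f=1, g=1.
Therefore p is ramified.

ramified


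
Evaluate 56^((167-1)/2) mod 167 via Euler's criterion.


p = 167 is prime and the exponent is (p-1)/2 = 83, so by Euler's criterion 56^83 = (56/167) = +1 or -1 mod 167.
Compute by square-and-multiply:
  83 = 64 + 16 + 2 + 1 (binary 1010011)
  Repeated squaring mod 167: 56^1 = 56, 56^2 = 130, 56^4 = 33, 56^8 = 87, 56^16 = 54, 56^32 = 77, 56^64 = 84
  56^83 = 56^64 * 56^16 * 56^2 * 56^1 = 84 * 54 * 130 * 56 mod 167
    84 * 54 = 4536 = 27 mod 167
    27 * 130 = 3510 = 3 mod 167
    3 * 56 = 168 = 1 mod 167
  56^83 = 1 mod 167
Result 1: 56 is a quadratic residue mod 167.
56^83 mod 167 = 1

1


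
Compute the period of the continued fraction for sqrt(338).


Run the CF algorithm for sqrt(338).
a_0 = floor(sqrt(338)) = 18; set m_0=0, q_0=1.
Recurrence: m' = q*a - m,  q' = (d - m'^2)/q,  a' = floor((a_0 + m')/q').
  step 1: m=18, q=14, a=2
  step 2: m=10, q=17, a=1
  step 3: m=7, q=17, a=1
  step 4: m=10, q=14, a=2
  step 5: m=18, q=1, a=36
a_5 = 2*a_0 = 36, so the period closes here.
sqrt(338) = [18; 2, 1, 1, 2, 36]
Period length = 5

5


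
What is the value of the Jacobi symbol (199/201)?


Compute (199/201) via quadratic reciprocity:
  reciprocity: (199/201) -> +(201/199)
  reduce: (2/199)
  pull out 2: (2/199) = +1  (since 199 mod 8 = 7)
  (1/199) = 1
Product of signs = 1

1


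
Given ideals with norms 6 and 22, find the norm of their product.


N(IJ) = N(I) * N(J)
= 6 * 22
= 132

132


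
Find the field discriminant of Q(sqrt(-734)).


For K = Q(sqrt(d)) with d squarefree: disc(K) = d if d = 1 mod 4, and disc(K) = 4d if d = 2 or 3 mod 4.
Here d = -734, and d mod 4 = 2.
d = 2 mod 4, not 1 (O_K = Z[sqrt(d)]), so disc(K) = 4d = 4 * (-734) = -2936

-2936


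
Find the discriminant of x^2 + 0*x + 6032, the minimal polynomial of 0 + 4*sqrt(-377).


The element 0 + 4*sqrt(-377) has minimal polynomial:
x^2 + 0*x + 6032
Discriminant = (0)^2 - 4*(6032)
= 0 - 24128
= -24128

-24128


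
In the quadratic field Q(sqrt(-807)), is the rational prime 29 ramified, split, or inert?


K = Q(sqrt(-807)). Since d mod 4 = 1, disc(K) = -807.
Check p | disc: -807 mod 29 = 5.
p does not divide disc. Compute Legendre symbol (d/p):
5^((29-1)/2) mod 29 = 1
(d/p) = 1, so p splits: (p) = P*P' with e=1, f=1, g=2.
Therefore p is split.

split


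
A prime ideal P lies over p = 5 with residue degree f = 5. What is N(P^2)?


N(P^a) = p^(a*f)
= 5^(2*5)
= 5^10
= 9765625

9765625


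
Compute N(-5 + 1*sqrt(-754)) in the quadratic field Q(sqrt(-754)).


N(a + b*sqrt(d)) = a^2 - d*b^2
= (-5)^2 - (-754)*(1)^2
= 25 + 754
= 779

779


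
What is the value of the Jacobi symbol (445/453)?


Compute (445/453) via quadratic reciprocity:
  reciprocity: (445/453) -> +(453/445)
  reduce: (8/445)
  pull out 2: (2/445) = -1  (since 445 mod 8 = 5)
  pull out 2: (2/445) = -1  (since 445 mod 8 = 5)
  pull out 2: (2/445) = -1  (since 445 mod 8 = 5)
  (1/445) = 1
Product of signs = -1

-1


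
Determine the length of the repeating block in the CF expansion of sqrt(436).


Run the CF algorithm for sqrt(436).
a_0 = floor(sqrt(436)) = 20; set m_0=0, q_0=1.
Recurrence: m' = q*a - m,  q' = (d - m'^2)/q,  a' = floor((a_0 + m')/q').
  step 1: m=20, q=36, a=1
  step 2: m=16, q=5, a=7
  step 3: m=19, q=15, a=2
  step 4: m=11, q=21, a=1
  step 5: m=10, q=16, a=1
  step 6: m=6, q=25, a=1
  step 7: m=19, q=3, a=13
  step 8: m=20, q=12, a=3
  step 9: m=16, q=15, a=2
  step 10: m=14, q=16, a=2
  step 11: m=18, q=7, a=5
  step 12: m=17, q=21, a=1
  step 13: m=4, q=20, a=1
  step 14: m=16, q=9, a=4
  step 15: m=20, q=4, a=10
  step 16: m=20, q=9, a=4
  step 17: m=16, q=20, a=1
  step 18: m=4, q=21, a=1
  step 19: m=17, q=7, a=5
  step 20: m=18, q=16, a=2
  step 21: m=14, q=15, a=2
  step 22: m=16, q=12, a=3
  step 23: m=20, q=3, a=13
  step 24: m=19, q=25, a=1
  step 25: m=6, q=16, a=1
  step 26: m=10, q=21, a=1
  step 27: m=11, q=15, a=2
  step 28: m=19, q=5, a=7
  step 29: m=16, q=36, a=1
  step 30: m=20, q=1, a=40
a_30 = 2*a_0 = 40, so the period closes here.
sqrt(436) = [20; 1, 7, 2, 1, 1, 1, 13, 3, 2, 2, 5, 1, 1, 4, 10, 4, 1, 1, 5, 2, 2, 3, 13, 1, 1, 1, 2, 7, 1, 40]
Period length = 30

30


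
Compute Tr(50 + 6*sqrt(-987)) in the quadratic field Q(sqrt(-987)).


Tr(a + b*sqrt(d)) = (a + b*sqrt(d)) + (a - b*sqrt(d)) = 2a
= 2 * (50)
= 100

100


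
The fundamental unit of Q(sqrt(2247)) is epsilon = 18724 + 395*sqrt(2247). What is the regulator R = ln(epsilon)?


epsilon = 18724 + 395*sqrt(2247)
= 37448.0000
R = ln(37448.0000)
= 10.5307

10.5307


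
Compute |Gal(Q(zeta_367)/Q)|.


|Gal(Q(zeta_367)/Q)| = phi(367)
= 366

366


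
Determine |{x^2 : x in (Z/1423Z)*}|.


For prime p, the number of non-zero quadratic residues is (p-1)/2.
= (1423-1)/2
= 711

711


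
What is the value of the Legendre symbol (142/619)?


p = 619 is prime, so compute (142/619) with the reciprocity algorithm (Jacobi-symbol steps: pull out 2s via (2/n), flip via reciprocity, reduce):
  pull out 2: (2/619) = -1  (since 619 mod 8 = 3)
  reciprocity: (71/619) -> -(619/71)
  reduce: (51/71)
  reciprocity: (51/71) -> -(71/51)
  reduce: (20/51)
  pull out 2: (2/51) = -1  (since 51 mod 8 = 3)
  pull out 2: (2/51) = -1  (since 51 mod 8 = 3)
  reciprocity: (5/51) -> +(51/5)
  reduce: (1/5)
  (1/5) = 1
Product of signs = -1
(142/619) = -1

-1


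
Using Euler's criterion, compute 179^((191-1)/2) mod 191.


p = 191 is prime and the exponent is (p-1)/2 = 95, so by Euler's criterion 179^95 = (179/191) = +1 or -1 mod 191.
Compute by square-and-multiply:
  95 = 64 + 16 + 8 + 4 + 2 + 1 (binary 1011111)
  Repeated squaring mod 191: 179^1 = 179, 179^2 = 144, 179^4 = 108, 179^8 = 13, 179^16 = 169, 179^32 = 102, 179^64 = 90
  179^95 = 179^64 * 179^16 * 179^8 * 179^4 * 179^2 * 179^1 = 90 * 169 * 13 * 108 * 144 * 179 mod 191
    90 * 169 = 15210 = 121 mod 191
    121 * 13 = 1573 = 45 mod 191
    45 * 108 = 4860 = 85 mod 191
    85 * 144 = 12240 = 16 mod 191
    16 * 179 = 2864 = 190 mod 191
  179^95 = 190 mod 191
Result 190 = p - 1 = -1 mod 191: 179 is a quadratic non-residue mod 191. As a residue in [0, p-1] the value is 190.
179^95 mod 191 = 190

190


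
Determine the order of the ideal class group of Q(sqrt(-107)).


K = Q(sqrt(-107)). d mod 4 = 1, so D = disc(K) = d = -107
h(K) equals the number of primitive reduced positive-definite forms (a, b, c) = a*x^2 + b*x*y + c*y^2 with b^2 - 4ac = D,
where reduced means |b| <= a <= c, with b >= 0 whenever |b| = a or a = c, and primitive means gcd(a, b, c) = 1.
Reduced forces 3a^2 <= |D| = 107, so 1 <= a <= 5; b must have the parity of D, and c = (b^2 - D)/(4a) must be an integer >= a.
Enumerate a = 1..5, b in [-a, a]:
  a=1: (1, 1, 27)  [1]
  a=2: none
  a=3: (3, -1, 9), (3, 1, 9)  [2]
  a=4..5: none
Total reduced forms: 1 + 2 = 3
h = 3

3


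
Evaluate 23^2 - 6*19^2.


x^2 - d*y^2
= 23^2 - 6*19^2
= 529 - 2166
= -1637

-1637


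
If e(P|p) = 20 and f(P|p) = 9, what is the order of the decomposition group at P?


|D_P| = e * f
= 20 * 9
= 180

180


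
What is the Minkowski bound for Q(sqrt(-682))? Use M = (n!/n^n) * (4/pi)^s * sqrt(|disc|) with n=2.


d = -682, d mod 4 = 2, so disc(K) = 4d = -2728; |disc(K)| = 2728
Imaginary quadratic field, so n = 2, s = r2 = 1, r1 = 0
M = (n!/n^n) * (4/pi)^s * sqrt(|disc(K)|) = (2!/2^2) * (4/pi)^1 * sqrt(2728)
= 0.5 * 1.273240 * 52.230259
= 33.2508

33.2508


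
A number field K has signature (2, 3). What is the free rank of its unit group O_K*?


By Dirichlet's unit theorem:
rank = r1 + r2 - 1
= 2 + 3 - 1
= 4

4


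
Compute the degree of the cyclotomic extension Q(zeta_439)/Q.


The degree equals Euler's totient phi(439).
439 = 439
phi(439) = 438

438


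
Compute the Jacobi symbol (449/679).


Compute (449/679) via quadratic reciprocity:
  reciprocity: (449/679) -> +(679/449)
  reduce: (230/449)
  pull out 2: (2/449) = +1  (since 449 mod 8 = 1)
  reciprocity: (115/449) -> +(449/115)
  reduce: (104/115)
  pull out 2: (2/115) = -1  (since 115 mod 8 = 3)
  pull out 2: (2/115) = -1  (since 115 mod 8 = 3)
  pull out 2: (2/115) = -1  (since 115 mod 8 = 3)
  reciprocity: (13/115) -> +(115/13)
  reduce: (11/13)
  reciprocity: (11/13) -> +(13/11)
  reduce: (2/11)
  pull out 2: (2/11) = -1  (since 11 mod 8 = 3)
  (1/11) = 1
Product of signs = 1

1


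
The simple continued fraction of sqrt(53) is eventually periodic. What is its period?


Run the CF algorithm for sqrt(53).
a_0 = floor(sqrt(53)) = 7; set m_0=0, q_0=1.
Recurrence: m' = q*a - m,  q' = (d - m'^2)/q,  a' = floor((a_0 + m')/q').
  step 1: m=7, q=4, a=3
  step 2: m=5, q=7, a=1
  step 3: m=2, q=7, a=1
  step 4: m=5, q=4, a=3
  step 5: m=7, q=1, a=14
a_5 = 2*a_0 = 14, so the period closes here.
sqrt(53) = [7; 3, 1, 1, 3, 14]
Period length = 5

5


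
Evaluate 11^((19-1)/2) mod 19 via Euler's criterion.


p = 19 is prime and the exponent is (p-1)/2 = 9, so by Euler's criterion 11^9 = (11/19) = +1 or -1 mod 19.
Compute by square-and-multiply:
  9 = 8 + 1 (binary 1001)
  Repeated squaring mod 19: 11^1 = 11, 11^2 = 7, 11^4 = 11, 11^8 = 7
  11^9 = 11^8 * 11^1 = 7 * 11 mod 19
    7 * 11 = 77 = 1 mod 19
  11^9 = 1 mod 19
Result 1: 11 is a quadratic residue mod 19.
11^9 mod 19 = 1

1


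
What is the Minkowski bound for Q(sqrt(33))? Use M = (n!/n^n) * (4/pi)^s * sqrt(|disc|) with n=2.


d = 33, d mod 4 = 1, so disc(K) = d = 33; |disc(K)| = 33
Real quadratic field, so n = 2, s = r2 = 0, r1 = 2
M = (n!/n^n) * (4/pi)^s * sqrt(|disc(K)|) = (2!/2^2) * (4/pi)^0 * sqrt(33)
= 0.5 * 1.000000 * 5.744563
= 2.8723

2.8723


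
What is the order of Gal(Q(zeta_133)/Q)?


|Gal(Q(zeta_133)/Q)| = phi(133)
= 108

108


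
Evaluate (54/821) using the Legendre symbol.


p = 821 is prime, so compute (54/821) with the reciprocity algorithm (Jacobi-symbol steps: pull out 2s via (2/n), flip via reciprocity, reduce):
  pull out 2: (2/821) = -1  (since 821 mod 8 = 5)
  reciprocity: (27/821) -> +(821/27)
  reduce: (11/27)
  reciprocity: (11/27) -> -(27/11)
  reduce: (5/11)
  reciprocity: (5/11) -> +(11/5)
  reduce: (1/5)
  (1/5) = 1
Product of signs = 1
(54/821) = 1

1


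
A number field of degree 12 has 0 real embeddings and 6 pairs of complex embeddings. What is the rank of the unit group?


By Dirichlet's unit theorem:
rank = r1 + r2 - 1
= 0 + 6 - 1
= 5

5


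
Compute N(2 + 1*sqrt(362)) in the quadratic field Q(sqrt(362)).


N(a + b*sqrt(d)) = a^2 - d*b^2
= (2)^2 - (362)*(1)^2
= 4 - 362
= -358

-358


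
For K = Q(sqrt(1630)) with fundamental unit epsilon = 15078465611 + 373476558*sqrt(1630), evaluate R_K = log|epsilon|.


epsilon = 15078465611 + 373476558*sqrt(1630)
= 3.0157e+10
R = ln(3.0157e+10)
= 24.1297

24.1297


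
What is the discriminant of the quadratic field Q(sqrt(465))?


For K = Q(sqrt(d)) with d squarefree: disc(K) = d if d = 1 mod 4, and disc(K) = 4d if d = 2 or 3 mod 4.
Here d = 465, and d mod 4 = 1.
d = 1 mod 4 (O_K = Z[(1+sqrt(d))/2]), so disc(K) = d = 465

465


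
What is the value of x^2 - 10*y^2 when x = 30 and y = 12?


x^2 - d*y^2
= 30^2 - 10*12^2
= 900 - 1440
= -540

-540


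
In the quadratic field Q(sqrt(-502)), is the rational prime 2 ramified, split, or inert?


K = Q(sqrt(-502)). Since d mod 4 = 2, disc(K) = -2008.
Check p | disc: -2008 mod 2 = 0.
p divides disc, so p ramifies: (p) = P^2 with e=2, f=1, g=1.
Therefore p is ramified.

ramified


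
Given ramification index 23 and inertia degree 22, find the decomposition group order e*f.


|D_P| = e * f
= 23 * 22
= 506

506


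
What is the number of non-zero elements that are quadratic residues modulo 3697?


For prime p, the number of non-zero quadratic residues is (p-1)/2.
= (3697-1)/2
= 1848

1848


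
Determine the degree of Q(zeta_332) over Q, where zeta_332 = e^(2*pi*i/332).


The degree equals Euler's totient phi(332).
332 = 2^2 * 83
phi(332) = 164

164


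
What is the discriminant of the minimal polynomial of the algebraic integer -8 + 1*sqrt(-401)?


The element -8 + 1*sqrt(-401) has minimal polynomial:
x^2 + 16*x + 465
Discriminant = (16)^2 - 4*(465)
= 256 - 1860
= -1604

-1604


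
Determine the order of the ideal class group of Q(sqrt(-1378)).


K = Q(sqrt(-1378)). d mod 4 = 2, so D = disc(K) = 4d = -5512
h(K) equals the number of primitive reduced positive-definite forms (a, b, c) = a*x^2 + b*x*y + c*y^2 with b^2 - 4ac = D,
where reduced means |b| <= a <= c, with b >= 0 whenever |b| = a or a = c, and primitive means gcd(a, b, c) = 1.
Reduced forces 3a^2 <= |D| = 5512, so 1 <= a <= 42; b must have the parity of D, and c = (b^2 - D)/(4a) must be an integer >= a.
Enumerate a = 1..42, b in [-a, a]:
  a=1: (1, 0, 1378)  [1]
  a=2: (2, 0, 689)  [1]
  a=3..6: none
  a=7: (7, -2, 197), (7, 2, 197)  [2]
  a=8..12: none
  a=13: (13, 0, 106)  [1]
  a=14: (14, -12, 101), (14, 12, 101)  [2]
  a=15..16: none
  a=17: (17, -8, 82), (17, 8, 82)  [2]
  a=18: none
  a=19: (19, -6, 73), (19, 6, 73)  [2]
  a=20..22: none
  a=23: (23, -10, 61), (23, 10, 61)  [2]
  a=24..25: none
  a=26: (26, 0, 53)  [1]
  a=27..33: none
  a=34: (34, -8, 41), (34, 8, 41)  [2]
  a=35..36: none
  a=37: (37, -36, 46), (37, 36, 46)  [2]
  a=38: (38, -32, 43), (38, 32, 43)  [2]
  a=39..42: none
Total reduced forms: 1 + 1 + 2 + 1 + 2 + 2 + 2 + 2 + 1 + 2 + 2 + 2 = 20
h = 20

20


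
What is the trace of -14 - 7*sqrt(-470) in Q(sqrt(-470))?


Tr(a + b*sqrt(d)) = (a + b*sqrt(d)) + (a - b*sqrt(d)) = 2a
= 2 * (-14)
= -28

-28


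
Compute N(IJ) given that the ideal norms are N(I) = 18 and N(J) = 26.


N(IJ) = N(I) * N(J)
= 18 * 26
= 468

468


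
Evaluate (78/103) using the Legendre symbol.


p = 103 is prime, so compute (78/103) with the reciprocity algorithm (Jacobi-symbol steps: pull out 2s via (2/n), flip via reciprocity, reduce):
  pull out 2: (2/103) = +1  (since 103 mod 8 = 7)
  reciprocity: (39/103) -> -(103/39)
  reduce: (25/39)
  reciprocity: (25/39) -> +(39/25)
  reduce: (14/25)
  pull out 2: (2/25) = +1  (since 25 mod 8 = 1)
  reciprocity: (7/25) -> +(25/7)
  reduce: (4/7)
  pull out 2: (2/7) = +1  (since 7 mod 8 = 7)
  pull out 2: (2/7) = +1  (since 7 mod 8 = 7)
  (1/7) = 1
Product of signs = -1
(78/103) = -1

-1


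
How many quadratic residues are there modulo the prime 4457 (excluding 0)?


For prime p, the number of non-zero quadratic residues is (p-1)/2.
= (4457-1)/2
= 2228

2228


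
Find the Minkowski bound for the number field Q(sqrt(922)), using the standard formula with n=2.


d = 922, d mod 4 = 2, so disc(K) = 4d = 3688; |disc(K)| = 3688
Real quadratic field, so n = 2, s = r2 = 0, r1 = 2
M = (n!/n^n) * (4/pi)^s * sqrt(|disc(K)|) = (2!/2^2) * (4/pi)^0 * sqrt(3688)
= 0.5 * 1.000000 * 60.728906
= 30.3645

30.3645


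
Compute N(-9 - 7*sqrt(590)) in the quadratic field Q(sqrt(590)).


N(a + b*sqrt(d)) = a^2 - d*b^2
= (-9)^2 - (590)*(-7)^2
= 81 - 28910
= -28829

-28829


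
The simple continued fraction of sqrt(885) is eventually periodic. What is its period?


Run the CF algorithm for sqrt(885).
a_0 = floor(sqrt(885)) = 29; set m_0=0, q_0=1.
Recurrence: m' = q*a - m,  q' = (d - m'^2)/q,  a' = floor((a_0 + m')/q').
  step 1: m=29, q=44, a=1
  step 2: m=15, q=15, a=2
  step 3: m=15, q=44, a=1
  step 4: m=29, q=1, a=58
a_4 = 2*a_0 = 58, so the period closes here.
sqrt(885) = [29; 1, 2, 1, 58]
Period length = 4

4


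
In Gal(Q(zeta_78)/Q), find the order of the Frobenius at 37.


The Frobenius at p in Gal(Q(zeta_n)/Q) = (Z/nZ)* is the class of p, so its order is ord_78(37), the smallest k >= 1 with 37^k = 1 mod 78.
n = 78 = 2 * 3 * 13, phi(78) = 24; the order divides phi(n).
Divisors of 24: 1, 2, 3, 4, 6, 8, 12, 24
Repeated squaring mod 78: 37^1 = 37, 37^2 = 43, 37^4 = 55, 37^8 = 61, 37^16 = 55
Test divisors in increasing order:
  k=1: 37^1 = 37 mod 78
  k=2: 37^2 = 43 mod 78
  k=3: 37^3 = 43 * 37 = 31 mod 78
  k=4: 37^4 = 55 mod 78
  k=6: 37^6 = 55 * 43 = 25 mod 78
  k=8: 37^8 = 61 mod 78
  k=12: 37^12 = 61 * 55 = 1 mod 78  <- first divisor giving 1
Order = 12

12


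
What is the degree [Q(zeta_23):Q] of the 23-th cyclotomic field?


The degree equals Euler's totient phi(23).
23 = 23
phi(23) = 22

22


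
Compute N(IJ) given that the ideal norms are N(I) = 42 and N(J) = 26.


N(IJ) = N(I) * N(J)
= 42 * 26
= 1092

1092


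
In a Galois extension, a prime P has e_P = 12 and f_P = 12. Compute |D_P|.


|D_P| = e * f
= 12 * 12
= 144

144


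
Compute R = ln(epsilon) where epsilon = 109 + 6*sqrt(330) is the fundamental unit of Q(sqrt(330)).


epsilon = 109 + 6*sqrt(330)
= 217.9954
R = ln(217.9954)
= 5.3845

5.3845


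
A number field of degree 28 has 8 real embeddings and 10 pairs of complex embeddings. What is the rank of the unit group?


By Dirichlet's unit theorem:
rank = r1 + r2 - 1
= 8 + 10 - 1
= 17

17


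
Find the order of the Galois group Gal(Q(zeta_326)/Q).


|Gal(Q(zeta_326)/Q)| = phi(326)
= 162

162


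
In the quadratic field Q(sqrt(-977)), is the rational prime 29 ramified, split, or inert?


K = Q(sqrt(-977)). Since d mod 4 = 3, disc(K) = -3908.
Check p | disc: -3908 mod 29 = 7.
p does not divide disc. Compute Legendre symbol (d/p):
9^((29-1)/2) mod 29 = 1
(d/p) = 1, so p splits: (p) = P*P' with e=1, f=1, g=2.
Therefore p is split.

split


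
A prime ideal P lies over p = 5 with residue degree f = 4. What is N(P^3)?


N(P^a) = p^(a*f)
= 5^(3*4)
= 5^12
= 244140625

244140625


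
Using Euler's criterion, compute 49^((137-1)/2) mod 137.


p = 137 is prime and the exponent is (p-1)/2 = 68, so by Euler's criterion 49^68 = (49/137) = +1 or -1 mod 137.
Compute by square-and-multiply:
  68 = 64 + 4 (binary 1000100)
  Repeated squaring mod 137: 49^1 = 49, 49^2 = 72, 49^4 = 115, 49^8 = 73, 49^16 = 123, 49^32 = 59, 49^64 = 56
  49^68 = 49^64 * 49^4 = 56 * 115 mod 137
    56 * 115 = 6440 = 1 mod 137
  49^68 = 1 mod 137
Result 1: 49 is a quadratic residue mod 137.
49^68 mod 137 = 1

1


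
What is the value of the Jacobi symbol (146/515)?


Compute (146/515) via quadratic reciprocity:
  pull out 2: (2/515) = -1  (since 515 mod 8 = 3)
  reciprocity: (73/515) -> +(515/73)
  reduce: (4/73)
  pull out 2: (2/73) = +1  (since 73 mod 8 = 1)
  pull out 2: (2/73) = +1  (since 73 mod 8 = 1)
  (1/73) = 1
Product of signs = -1

-1


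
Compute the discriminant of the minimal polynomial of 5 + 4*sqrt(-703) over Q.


The element 5 + 4*sqrt(-703) has minimal polynomial:
x^2 - 10*x + 11273
Discriminant = (-10)^2 - 4*(11273)
= 100 - 45092
= -44992

-44992


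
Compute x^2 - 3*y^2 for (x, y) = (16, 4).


x^2 - d*y^2
= 16^2 - 3*4^2
= 256 - 48
= 208

208


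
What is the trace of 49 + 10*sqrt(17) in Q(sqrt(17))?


Tr(a + b*sqrt(d)) = (a + b*sqrt(d)) + (a - b*sqrt(d)) = 2a
= 2 * (49)
= 98

98


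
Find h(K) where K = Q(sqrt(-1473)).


K = Q(sqrt(-1473)). d mod 4 = 3, so D = disc(K) = 4d = -5892
h(K) equals the number of primitive reduced positive-definite forms (a, b, c) = a*x^2 + b*x*y + c*y^2 with b^2 - 4ac = D,
where reduced means |b| <= a <= c, with b >= 0 whenever |b| = a or a = c, and primitive means gcd(a, b, c) = 1.
Reduced forces 3a^2 <= |D| = 5892, so 1 <= a <= 44; b must have the parity of D, and c = (b^2 - D)/(4a) must be an integer >= a.
Enumerate a = 1..44, b in [-a, a]:
  a=1: (1, 0, 1473)  [1]
  a=2: (2, 2, 737)  [1]
  a=3: (3, 0, 491)  [1]
  a=4..5: none
  a=6: (6, 6, 247)  [1]
  a=7: (7, -4, 211), (7, 4, 211)  [2]
  a=8..10: none
  a=11: (11, -2, 134), (11, 2, 134)  [2]
  a=12: none
  a=13: (13, -6, 114), (13, 6, 114)  [2]
  a=14: (14, -10, 107), (14, 10, 107)  [2]
  a=15..18: none
  a=19: (19, -6, 78), (19, 6, 78)  [2]
  a=20: none
  a=21: (21, -18, 74), (21, 18, 74)  [2]
  a=22: (22, -2, 67), (22, 2, 67)  [2]
  a=23..25: none
  a=26: (26, -6, 57), (26, 6, 57)  [2]
  a=27..28: none
  a=29: (29, -16, 53), (29, 16, 53)  [2]
  a=30..32: none
  a=33: (33, -24, 49), (33, 24, 49)  [2]
  a=34..36: none
  a=37: (37, -18, 42), (37, 18, 42)  [2]
  a=38: (38, -6, 39), (38, 6, 39)  [2]
  a=39..44: none
Total reduced forms: 1 + 1 + 1 + 1 + 2 + 2 + 2 + 2 + 2 + 2 + 2 + 2 + 2 + 2 + 2 + 2 = 28
h = 28

28


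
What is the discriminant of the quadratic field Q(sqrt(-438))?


For K = Q(sqrt(d)) with d squarefree: disc(K) = d if d = 1 mod 4, and disc(K) = 4d if d = 2 or 3 mod 4.
Here d = -438, and d mod 4 = 2.
d = 2 mod 4, not 1 (O_K = Z[sqrt(d)]), so disc(K) = 4d = 4 * (-438) = -1752

-1752


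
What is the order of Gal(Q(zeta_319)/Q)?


|Gal(Q(zeta_319)/Q)| = phi(319)
= 280

280


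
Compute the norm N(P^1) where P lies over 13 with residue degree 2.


N(P^a) = p^(a*f)
= 13^(1*2)
= 13^2
= 169

169


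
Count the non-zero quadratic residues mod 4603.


For prime p, the number of non-zero quadratic residues is (p-1)/2.
= (4603-1)/2
= 2301

2301


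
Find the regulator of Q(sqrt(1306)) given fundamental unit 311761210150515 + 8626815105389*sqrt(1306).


epsilon = 311761210150515 + 8626815105389*sqrt(1306)
= 6.2352e+14
R = ln(6.2352e+14)
= 34.0664

34.0664


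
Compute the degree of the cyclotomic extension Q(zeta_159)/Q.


The degree equals Euler's totient phi(159).
159 = 3 * 53
phi(159) = 104

104


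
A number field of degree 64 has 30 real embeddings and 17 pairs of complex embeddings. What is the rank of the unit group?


By Dirichlet's unit theorem:
rank = r1 + r2 - 1
= 30 + 17 - 1
= 46

46


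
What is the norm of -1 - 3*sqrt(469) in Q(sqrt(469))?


N(a + b*sqrt(d)) = a^2 - d*b^2
= (-1)^2 - (469)*(-3)^2
= 1 - 4221
= -4220

-4220


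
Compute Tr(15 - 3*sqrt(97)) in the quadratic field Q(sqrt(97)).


Tr(a + b*sqrt(d)) = (a + b*sqrt(d)) + (a - b*sqrt(d)) = 2a
= 2 * (15)
= 30

30


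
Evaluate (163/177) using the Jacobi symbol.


Compute (163/177) via quadratic reciprocity:
  reciprocity: (163/177) -> +(177/163)
  reduce: (14/163)
  pull out 2: (2/163) = -1  (since 163 mod 8 = 3)
  reciprocity: (7/163) -> -(163/7)
  reduce: (2/7)
  pull out 2: (2/7) = +1  (since 7 mod 8 = 7)
  (1/7) = 1
Product of signs = 1

1


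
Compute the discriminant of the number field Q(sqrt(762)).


For K = Q(sqrt(d)) with d squarefree: disc(K) = d if d = 1 mod 4, and disc(K) = 4d if d = 2 or 3 mod 4.
Here d = 762, and d mod 4 = 2.
d = 2 mod 4, not 1 (O_K = Z[sqrt(d)]), so disc(K) = 4d = 4 * (762) = 3048

3048


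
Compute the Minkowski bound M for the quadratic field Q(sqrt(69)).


d = 69, d mod 4 = 1, so disc(K) = d = 69; |disc(K)| = 69
Real quadratic field, so n = 2, s = r2 = 0, r1 = 2
M = (n!/n^n) * (4/pi)^s * sqrt(|disc(K)|) = (2!/2^2) * (4/pi)^0 * sqrt(69)
= 0.5 * 1.000000 * 8.306624
= 4.1533

4.1533


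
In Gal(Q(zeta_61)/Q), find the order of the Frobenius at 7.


The Frobenius at p in Gal(Q(zeta_n)/Q) = (Z/nZ)* is the class of p, so its order is ord_61(7), the smallest k >= 1 with 7^k = 1 mod 61.
n = 61 = 61, phi(61) = 60; the order divides phi(n).
Divisors of 60: 1, 2, 3, 4, 5, 6, 10, 12, 15, 20, 30, 60
Repeated squaring mod 61: 7^1 = 7, 7^2 = 49, 7^4 = 22, 7^8 = 57, 7^16 = 16, 7^32 = 12
Test divisors in increasing order:
  k=1: 7^1 = 7 mod 61
  k=2: 7^2 = 49 mod 61
  k=3: 7^3 = 49 * 7 = 38 mod 61
  k=4: 7^4 = 22 mod 61
  k=5: 7^5 = 22 * 7 = 32 mod 61
  k=6: 7^6 = 22 * 49 = 41 mod 61
  k=10: 7^10 = 57 * 49 = 48 mod 61
  k=12: 7^12 = 57 * 22 = 34 mod 61
  k=15: 7^15 = 57 * 22 * 49 * 7 = 11 mod 61
  k=20: 7^20 = 16 * 22 = 47 mod 61
  k=30: 7^30 = 16 * 57 * 22 * 49 = 60 mod 61
  k=60: 7^60 = 12 * 16 * 57 * 22 = 1 mod 61  <- first divisor giving 1
Order = 60

60


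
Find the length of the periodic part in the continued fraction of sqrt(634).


Run the CF algorithm for sqrt(634).
a_0 = floor(sqrt(634)) = 25; set m_0=0, q_0=1.
Recurrence: m' = q*a - m,  q' = (d - m'^2)/q,  a' = floor((a_0 + m')/q').
  step 1: m=25, q=9, a=5
  step 2: m=20, q=26, a=1
  step 3: m=6, q=23, a=1
  step 4: m=17, q=15, a=2
  step 5: m=13, q=31, a=1
  step 6: m=18, q=10, a=4
  step 7: m=22, q=15, a=3
  step 8: m=23, q=7, a=6
  step 9: m=19, q=39, a=1
  step 10: m=20, q=6, a=7
  step 11: m=22, q=25, a=1
  step 12: m=3, q=25, a=1
  step 13: m=22, q=6, a=7
  step 14: m=20, q=39, a=1
  step 15: m=19, q=7, a=6
  step 16: m=23, q=15, a=3
  step 17: m=22, q=10, a=4
  step 18: m=18, q=31, a=1
  step 19: m=13, q=15, a=2
  step 20: m=17, q=23, a=1
  step 21: m=6, q=26, a=1
  step 22: m=20, q=9, a=5
  step 23: m=25, q=1, a=50
a_23 = 2*a_0 = 50, so the period closes here.
sqrt(634) = [25; 5, 1, 1, 2, 1, 4, 3, 6, 1, 7, 1, 1, 7, 1, 6, 3, 4, 1, 2, 1, 1, 5, 50]
Period length = 23

23


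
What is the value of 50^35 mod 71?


p = 71 is prime and the exponent is (p-1)/2 = 35, so by Euler's criterion 50^35 = (50/71) = +1 or -1 mod 71.
Compute by square-and-multiply:
  35 = 32 + 2 + 1 (binary 100011)
  Repeated squaring mod 71: 50^1 = 50, 50^2 = 15, 50^4 = 12, 50^8 = 2, 50^16 = 4, 50^32 = 16
  50^35 = 50^32 * 50^2 * 50^1 = 16 * 15 * 50 mod 71
    16 * 15 = 240 = 27 mod 71
    27 * 50 = 1350 = 1 mod 71
  50^35 = 1 mod 71
Result 1: 50 is a quadratic residue mod 71.
50^35 mod 71 = 1

1
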